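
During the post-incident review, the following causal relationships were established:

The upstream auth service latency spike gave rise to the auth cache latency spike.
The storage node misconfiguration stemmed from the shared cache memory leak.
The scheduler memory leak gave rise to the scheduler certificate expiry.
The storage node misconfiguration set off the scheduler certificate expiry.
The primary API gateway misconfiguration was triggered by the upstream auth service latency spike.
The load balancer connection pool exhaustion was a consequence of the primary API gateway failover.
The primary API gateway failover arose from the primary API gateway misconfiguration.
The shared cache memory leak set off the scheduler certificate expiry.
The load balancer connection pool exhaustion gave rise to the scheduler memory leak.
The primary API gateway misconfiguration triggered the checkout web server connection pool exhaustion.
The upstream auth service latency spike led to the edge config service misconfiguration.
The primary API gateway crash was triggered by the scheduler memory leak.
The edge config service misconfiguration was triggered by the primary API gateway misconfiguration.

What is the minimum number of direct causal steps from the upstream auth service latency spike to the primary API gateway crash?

5

Shortest chain: the upstream auth service latency spike → the primary API gateway misconfiguration → the primary API gateway failover → the load balancer connection pool exhaustion → the scheduler memory leak → the primary API gateway crash.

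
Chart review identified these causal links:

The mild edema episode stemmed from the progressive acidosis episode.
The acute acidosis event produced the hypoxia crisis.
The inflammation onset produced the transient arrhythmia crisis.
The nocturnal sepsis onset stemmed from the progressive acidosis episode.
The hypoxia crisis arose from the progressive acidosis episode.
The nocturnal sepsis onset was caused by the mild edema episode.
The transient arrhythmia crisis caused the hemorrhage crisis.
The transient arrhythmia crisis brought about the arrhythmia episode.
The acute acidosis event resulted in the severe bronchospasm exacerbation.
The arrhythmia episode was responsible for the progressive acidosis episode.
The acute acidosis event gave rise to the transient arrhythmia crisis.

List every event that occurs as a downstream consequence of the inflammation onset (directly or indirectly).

the arrhythmia episode, the hemorrhage crisis, the hypoxia crisis, the mild edema episode, the nocturnal sepsis onset, the progressive acidosis episode, the transient arrhythmia crisis

Direct effects: the transient arrhythmia crisis.
2 steps out: the arrhythmia episode, the hemorrhage crisis.
3 steps out: the progressive acidosis episode.
4 steps out: the mild edema episode, the hypoxia crisis, the nocturnal sepsis onset.
Not reachable from it: the acute acidosis event, the severe bronchospasm exacerbation.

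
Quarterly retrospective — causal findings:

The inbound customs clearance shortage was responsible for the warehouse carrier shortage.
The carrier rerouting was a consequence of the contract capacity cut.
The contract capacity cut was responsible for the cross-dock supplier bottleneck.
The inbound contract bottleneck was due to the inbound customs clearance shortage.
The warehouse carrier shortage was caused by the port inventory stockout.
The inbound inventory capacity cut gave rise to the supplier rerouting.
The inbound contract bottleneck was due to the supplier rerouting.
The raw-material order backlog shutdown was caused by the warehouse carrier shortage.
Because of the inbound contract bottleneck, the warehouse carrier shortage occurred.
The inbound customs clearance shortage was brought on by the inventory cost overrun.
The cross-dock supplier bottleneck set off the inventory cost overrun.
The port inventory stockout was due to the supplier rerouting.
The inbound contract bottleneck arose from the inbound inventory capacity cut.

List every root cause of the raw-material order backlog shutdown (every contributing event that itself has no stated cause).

Tracing upstream from the raw-material order backlog shutdown: the raw-material order backlog shutdown ← the warehouse carrier shortage ← the inbound contract bottleneck ← the inbound inventory capacity cut.
A separate upstream branch: the raw-material order backlog shutdown ← the warehouse carrier shortage ← the inbound customs clearance shortage ← the inventory cost overrun ← the cross-dock supplier bottleneck ← the contract capacity cut.
Each of those chain origins has no stated cause.

the contract capacity cut, the inbound inventory capacity cut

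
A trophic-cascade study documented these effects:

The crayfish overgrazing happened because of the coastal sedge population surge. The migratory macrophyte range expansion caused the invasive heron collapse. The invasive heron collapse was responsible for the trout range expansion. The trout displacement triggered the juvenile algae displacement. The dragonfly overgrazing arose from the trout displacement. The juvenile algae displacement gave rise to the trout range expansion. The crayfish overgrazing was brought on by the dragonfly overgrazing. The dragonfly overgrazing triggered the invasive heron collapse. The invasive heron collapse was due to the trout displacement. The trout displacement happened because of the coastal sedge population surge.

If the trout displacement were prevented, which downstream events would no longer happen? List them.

the dragonfly overgrazing, the juvenile algae displacement

Downstream of the trout displacement: the dragonfly overgrazing, the invasive heron collapse, the crayfish overgrazing, the juvenile algae displacement, the trout range expansion.
Of those, still caused via another path: the invasive heron collapse, the crayfish overgrazing, the trout range expansion.
The remainder have no surviving cause.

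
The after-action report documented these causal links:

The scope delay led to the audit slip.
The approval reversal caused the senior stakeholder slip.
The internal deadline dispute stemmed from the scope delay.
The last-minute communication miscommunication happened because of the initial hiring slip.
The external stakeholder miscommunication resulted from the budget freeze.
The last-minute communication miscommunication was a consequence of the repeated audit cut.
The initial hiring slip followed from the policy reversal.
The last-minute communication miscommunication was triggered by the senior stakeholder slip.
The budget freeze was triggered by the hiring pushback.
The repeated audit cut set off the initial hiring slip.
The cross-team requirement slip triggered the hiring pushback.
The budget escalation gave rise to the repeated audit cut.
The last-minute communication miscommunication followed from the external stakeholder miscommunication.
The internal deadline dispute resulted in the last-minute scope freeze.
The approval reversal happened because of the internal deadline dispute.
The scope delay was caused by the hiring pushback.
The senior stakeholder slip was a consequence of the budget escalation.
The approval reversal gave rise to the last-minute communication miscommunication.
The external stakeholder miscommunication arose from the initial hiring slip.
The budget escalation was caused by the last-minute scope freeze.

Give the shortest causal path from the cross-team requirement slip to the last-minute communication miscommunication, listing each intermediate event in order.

the cross-team requirement slip → the hiring pushback
the hiring pushback → the budget freeze
the budget freeze → the external stakeholder miscommunication
the external stakeholder miscommunication → the last-minute communication miscommunication
Length: 4 steps.

the cross-team requirement slip → the hiring pushback → the budget freeze → the external stakeholder miscommunication → the last-minute communication miscommunication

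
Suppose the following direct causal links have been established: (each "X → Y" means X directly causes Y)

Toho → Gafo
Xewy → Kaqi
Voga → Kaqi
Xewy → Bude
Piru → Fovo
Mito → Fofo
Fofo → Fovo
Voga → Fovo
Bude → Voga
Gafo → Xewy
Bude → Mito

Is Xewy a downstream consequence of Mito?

No

Mito leads to Fofo, Fovo; Xewy is not among them.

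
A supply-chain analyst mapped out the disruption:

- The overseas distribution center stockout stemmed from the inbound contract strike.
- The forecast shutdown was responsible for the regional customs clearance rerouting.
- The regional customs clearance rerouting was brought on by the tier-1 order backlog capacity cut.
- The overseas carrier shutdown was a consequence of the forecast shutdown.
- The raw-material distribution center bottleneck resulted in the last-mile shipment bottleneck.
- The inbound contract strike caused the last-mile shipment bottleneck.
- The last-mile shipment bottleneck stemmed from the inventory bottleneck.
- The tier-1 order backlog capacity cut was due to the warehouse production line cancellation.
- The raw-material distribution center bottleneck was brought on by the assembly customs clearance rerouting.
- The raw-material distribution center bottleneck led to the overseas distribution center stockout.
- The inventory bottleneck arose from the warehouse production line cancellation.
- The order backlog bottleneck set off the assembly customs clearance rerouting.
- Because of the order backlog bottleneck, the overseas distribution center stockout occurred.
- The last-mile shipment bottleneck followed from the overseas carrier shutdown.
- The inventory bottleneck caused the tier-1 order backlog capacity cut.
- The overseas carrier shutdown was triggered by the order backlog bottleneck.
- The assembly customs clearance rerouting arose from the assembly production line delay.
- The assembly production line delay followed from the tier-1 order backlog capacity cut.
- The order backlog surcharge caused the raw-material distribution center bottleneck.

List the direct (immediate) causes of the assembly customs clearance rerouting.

the assembly production line delay, the order backlog bottleneck

Upstream contributors include the warehouse production line cancellation, the inventory bottleneck, the tier-1 order backlog capacity cut, but only the assembly production line delay, the order backlog bottleneck feed directly into the assembly customs clearance rerouting.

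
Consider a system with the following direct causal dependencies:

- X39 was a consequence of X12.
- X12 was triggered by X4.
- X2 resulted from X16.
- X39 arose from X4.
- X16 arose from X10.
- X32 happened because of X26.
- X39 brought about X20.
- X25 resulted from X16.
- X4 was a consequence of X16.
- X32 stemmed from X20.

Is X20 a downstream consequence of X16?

There is a causal chain: X16 → X4 → X39 → X20.

Yes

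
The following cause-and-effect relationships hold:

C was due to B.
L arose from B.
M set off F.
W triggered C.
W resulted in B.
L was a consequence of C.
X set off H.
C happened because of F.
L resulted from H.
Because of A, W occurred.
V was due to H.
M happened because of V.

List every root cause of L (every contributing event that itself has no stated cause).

Tracing upstream from L: L ← B ← W ← A.
A separate upstream branch: L ← H ← X.
Each of those chain origins has no stated cause.

A, X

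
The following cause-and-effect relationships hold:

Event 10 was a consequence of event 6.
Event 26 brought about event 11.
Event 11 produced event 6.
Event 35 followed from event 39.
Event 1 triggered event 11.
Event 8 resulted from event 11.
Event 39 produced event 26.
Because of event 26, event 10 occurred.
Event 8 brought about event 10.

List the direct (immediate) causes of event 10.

Upstream contributors include event 39, event 1, event 11, but only event 26, event 6, event 8 feed directly into event 10.

event 26, event 6, event 8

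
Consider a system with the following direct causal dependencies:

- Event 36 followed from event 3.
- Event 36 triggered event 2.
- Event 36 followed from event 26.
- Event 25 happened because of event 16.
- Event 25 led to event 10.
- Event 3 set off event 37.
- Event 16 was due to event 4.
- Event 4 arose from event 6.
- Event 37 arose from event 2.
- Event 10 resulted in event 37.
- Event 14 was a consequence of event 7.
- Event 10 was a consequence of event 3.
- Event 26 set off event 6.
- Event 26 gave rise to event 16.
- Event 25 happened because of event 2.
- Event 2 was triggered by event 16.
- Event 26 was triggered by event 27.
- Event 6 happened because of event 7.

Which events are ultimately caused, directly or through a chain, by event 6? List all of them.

Direct effects: event 4.
2 steps out: event 16.
3 steps out: event 2, event 25.
4 steps out: event 10, event 37.
Not reachable from it: event 27, event 7, event 26, event 14, event 3, event 36.

event 10, event 16, event 2, event 25, event 37, event 4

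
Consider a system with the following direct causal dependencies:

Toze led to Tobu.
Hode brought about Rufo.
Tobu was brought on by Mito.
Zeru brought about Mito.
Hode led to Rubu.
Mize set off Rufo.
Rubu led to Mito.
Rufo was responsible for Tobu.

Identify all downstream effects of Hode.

Mito, Rubu, Rufo, Tobu

Direct effects: Rubu, Rufo.
2 steps out: Mito, Tobu.
Not reachable from it: Zeru, Toze, Mize.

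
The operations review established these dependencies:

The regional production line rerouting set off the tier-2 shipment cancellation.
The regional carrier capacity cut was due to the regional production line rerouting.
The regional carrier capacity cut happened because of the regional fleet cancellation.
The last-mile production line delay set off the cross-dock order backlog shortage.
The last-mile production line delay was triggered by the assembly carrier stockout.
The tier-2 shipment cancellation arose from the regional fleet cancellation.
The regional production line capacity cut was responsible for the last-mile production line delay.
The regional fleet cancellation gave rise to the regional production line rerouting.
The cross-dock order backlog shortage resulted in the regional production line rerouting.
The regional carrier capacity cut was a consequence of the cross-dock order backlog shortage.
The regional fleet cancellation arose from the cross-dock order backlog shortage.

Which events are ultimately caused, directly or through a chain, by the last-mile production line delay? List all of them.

Direct effects: the cross-dock order backlog shortage.
2 steps out: the regional fleet cancellation, the regional production line rerouting, the regional carrier capacity cut.
3 steps out: the tier-2 shipment cancellation.
Not reachable from it: the regional production line capacity cut, the assembly carrier stockout.

the cross-dock order backlog shortage, the regional carrier capacity cut, the regional fleet cancellation, the regional production line rerouting, the tier-2 shipment cancellation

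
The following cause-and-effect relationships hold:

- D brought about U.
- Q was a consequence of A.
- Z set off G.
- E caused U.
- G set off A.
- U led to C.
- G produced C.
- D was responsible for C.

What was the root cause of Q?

Tracing upstream from Q: Q ← A ← G ← Z.
Z has no stated cause, so it is the root.

Z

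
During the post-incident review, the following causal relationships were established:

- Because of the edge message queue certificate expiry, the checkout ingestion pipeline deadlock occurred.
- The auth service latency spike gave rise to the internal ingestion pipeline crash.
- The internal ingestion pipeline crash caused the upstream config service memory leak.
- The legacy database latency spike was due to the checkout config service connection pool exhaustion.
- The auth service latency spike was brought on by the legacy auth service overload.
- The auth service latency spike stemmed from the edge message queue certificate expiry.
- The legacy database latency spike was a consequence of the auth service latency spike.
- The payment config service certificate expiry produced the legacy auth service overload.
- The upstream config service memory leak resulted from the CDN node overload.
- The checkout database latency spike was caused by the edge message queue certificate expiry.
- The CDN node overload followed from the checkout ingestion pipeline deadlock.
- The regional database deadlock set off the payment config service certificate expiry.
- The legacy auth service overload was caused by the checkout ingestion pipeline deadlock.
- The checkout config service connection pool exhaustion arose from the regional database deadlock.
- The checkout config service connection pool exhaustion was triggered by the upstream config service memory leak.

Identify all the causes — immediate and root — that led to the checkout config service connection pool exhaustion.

the CDN node overload, the auth service latency spike, the checkout ingestion pipeline deadlock, the edge message queue certificate expiry, the internal ingestion pipeline crash, the legacy auth service overload, the payment config service certificate expiry, the regional database deadlock, the upstream config service memory leak

Immediate causes of the checkout config service connection pool exhaustion: the regional database deadlock, the upstream config service memory leak.
Further upstream: the edge message queue certificate expiry, the checkout ingestion pipeline deadlock, the payment config service certificate expiry, the legacy auth service overload, the CDN node overload, the auth service latency spike, the internal ingestion pipeline crash.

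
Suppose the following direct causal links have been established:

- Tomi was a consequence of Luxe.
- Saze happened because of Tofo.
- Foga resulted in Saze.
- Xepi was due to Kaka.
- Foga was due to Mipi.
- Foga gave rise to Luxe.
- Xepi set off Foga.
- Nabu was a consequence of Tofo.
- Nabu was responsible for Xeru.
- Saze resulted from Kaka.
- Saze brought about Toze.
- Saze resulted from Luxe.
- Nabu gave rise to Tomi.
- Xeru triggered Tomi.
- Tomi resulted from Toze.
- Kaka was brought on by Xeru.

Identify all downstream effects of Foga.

Luxe, Saze, Tomi, Toze

Direct effects: Luxe, Saze.
2 steps out: Toze, Tomi.
Not reachable from it: Tofo, Nabu, Xeru, Kaka, Xepi, Mipi.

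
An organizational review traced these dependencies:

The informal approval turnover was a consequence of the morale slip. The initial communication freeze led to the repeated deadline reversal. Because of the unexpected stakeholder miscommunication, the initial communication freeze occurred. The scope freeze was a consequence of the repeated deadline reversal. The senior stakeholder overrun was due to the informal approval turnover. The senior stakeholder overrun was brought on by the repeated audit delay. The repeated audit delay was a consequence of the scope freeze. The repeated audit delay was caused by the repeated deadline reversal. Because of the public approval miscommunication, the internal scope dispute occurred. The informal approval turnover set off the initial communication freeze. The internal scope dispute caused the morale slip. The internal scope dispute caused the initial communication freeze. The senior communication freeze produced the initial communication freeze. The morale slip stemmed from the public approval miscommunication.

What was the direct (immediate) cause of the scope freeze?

Upstream contributors include the senior communication freeze, the public approval miscommunication, the internal scope dispute, the morale slip, the unexpected stakeholder miscommunication, the informal approval turnover, the initial communication freeze, but only the repeated deadline reversal feeds directly into the scope freeze.

the repeated deadline reversal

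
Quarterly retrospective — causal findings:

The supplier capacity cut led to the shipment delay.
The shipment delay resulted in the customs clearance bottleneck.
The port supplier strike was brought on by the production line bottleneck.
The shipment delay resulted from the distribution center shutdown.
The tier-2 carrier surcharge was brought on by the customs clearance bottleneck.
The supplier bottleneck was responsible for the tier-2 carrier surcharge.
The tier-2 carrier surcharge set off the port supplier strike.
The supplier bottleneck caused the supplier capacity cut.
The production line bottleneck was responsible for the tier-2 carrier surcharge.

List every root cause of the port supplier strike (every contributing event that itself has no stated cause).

Tracing upstream from the port supplier strike: the port supplier strike ← the tier-2 carrier surcharge ← the supplier bottleneck.
A separate upstream branch: the port supplier strike ← the tier-2 carrier surcharge ← the customs clearance bottleneck ← the shipment delay ← the distribution center shutdown.
A separate upstream branch: the port supplier strike ← the production line bottleneck.
Each of those chain origins has no stated cause.

the distribution center shutdown, the production line bottleneck, the supplier bottleneck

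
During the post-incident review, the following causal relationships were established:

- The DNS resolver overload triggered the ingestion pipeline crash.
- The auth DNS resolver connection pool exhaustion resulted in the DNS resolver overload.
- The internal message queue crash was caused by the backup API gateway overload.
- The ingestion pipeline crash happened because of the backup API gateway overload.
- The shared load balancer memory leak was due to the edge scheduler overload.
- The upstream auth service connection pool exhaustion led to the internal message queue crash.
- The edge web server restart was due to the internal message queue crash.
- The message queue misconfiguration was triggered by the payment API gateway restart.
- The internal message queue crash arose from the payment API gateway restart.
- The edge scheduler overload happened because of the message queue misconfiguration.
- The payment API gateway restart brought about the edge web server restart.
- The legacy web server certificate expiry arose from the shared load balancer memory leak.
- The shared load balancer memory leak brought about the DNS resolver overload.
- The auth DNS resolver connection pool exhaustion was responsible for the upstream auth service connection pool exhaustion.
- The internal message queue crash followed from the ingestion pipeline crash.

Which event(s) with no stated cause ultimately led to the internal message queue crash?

the auth DNS resolver connection pool exhaustion, the backup API gateway overload, the payment API gateway restart

Tracing upstream from the internal message queue crash: the internal message queue crash ← the payment API gateway restart.
A separate upstream branch: the internal message queue crash ← the upstream auth service connection pool exhaustion ← the auth DNS resolver connection pool exhaustion.
A separate upstream branch: the internal message queue crash ← the backup API gateway overload.
Each of those chain origins has no stated cause.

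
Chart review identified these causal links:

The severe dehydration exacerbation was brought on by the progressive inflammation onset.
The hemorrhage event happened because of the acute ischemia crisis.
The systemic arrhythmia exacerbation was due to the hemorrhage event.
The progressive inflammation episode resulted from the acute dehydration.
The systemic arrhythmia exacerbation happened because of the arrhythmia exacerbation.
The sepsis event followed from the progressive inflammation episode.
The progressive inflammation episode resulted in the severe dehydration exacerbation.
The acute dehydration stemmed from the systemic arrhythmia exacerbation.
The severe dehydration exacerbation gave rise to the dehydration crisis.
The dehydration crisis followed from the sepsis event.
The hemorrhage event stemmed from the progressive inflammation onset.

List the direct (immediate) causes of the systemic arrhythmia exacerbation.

Upstream contributors include the progressive inflammation onset, the acute ischemia crisis, but only the arrhythmia exacerbation, the hemorrhage event feed directly into the systemic arrhythmia exacerbation.

the arrhythmia exacerbation, the hemorrhage event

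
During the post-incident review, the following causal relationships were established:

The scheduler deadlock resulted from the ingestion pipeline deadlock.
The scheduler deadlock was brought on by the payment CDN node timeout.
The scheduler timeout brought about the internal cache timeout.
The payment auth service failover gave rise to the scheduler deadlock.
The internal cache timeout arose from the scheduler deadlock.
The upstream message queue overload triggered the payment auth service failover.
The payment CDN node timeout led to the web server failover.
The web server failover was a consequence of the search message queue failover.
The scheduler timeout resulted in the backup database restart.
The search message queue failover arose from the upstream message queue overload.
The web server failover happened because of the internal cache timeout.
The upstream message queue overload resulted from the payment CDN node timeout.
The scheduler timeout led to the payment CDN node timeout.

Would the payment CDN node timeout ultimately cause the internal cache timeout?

Yes

There is a causal chain: the payment CDN node timeout → the scheduler deadlock → the internal cache timeout.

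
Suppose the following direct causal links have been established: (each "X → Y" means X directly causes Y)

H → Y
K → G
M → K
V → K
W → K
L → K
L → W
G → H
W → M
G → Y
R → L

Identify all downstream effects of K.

G, H, Y

Direct effects: G.
2 steps out: H, Y.
Not reachable from it: R, L, W, M, V.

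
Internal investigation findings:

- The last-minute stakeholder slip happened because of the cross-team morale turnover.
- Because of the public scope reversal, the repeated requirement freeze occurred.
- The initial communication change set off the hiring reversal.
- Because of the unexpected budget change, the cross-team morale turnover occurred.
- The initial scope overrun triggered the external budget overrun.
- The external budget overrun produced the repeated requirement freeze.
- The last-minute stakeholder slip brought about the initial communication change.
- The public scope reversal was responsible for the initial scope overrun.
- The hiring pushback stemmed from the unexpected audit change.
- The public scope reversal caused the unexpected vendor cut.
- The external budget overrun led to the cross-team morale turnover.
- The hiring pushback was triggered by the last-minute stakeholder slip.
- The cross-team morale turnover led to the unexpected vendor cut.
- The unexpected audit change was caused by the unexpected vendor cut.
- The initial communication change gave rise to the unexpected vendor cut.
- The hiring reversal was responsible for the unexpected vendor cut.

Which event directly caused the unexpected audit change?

the unexpected vendor cut

Upstream contributors include the public scope reversal, the initial scope overrun, the external budget overrun, the cross-team morale turnover, the last-minute stakeholder slip, the initial communication change, the hiring reversal, the unexpected budget change, but only the unexpected vendor cut feeds directly into the unexpected audit change.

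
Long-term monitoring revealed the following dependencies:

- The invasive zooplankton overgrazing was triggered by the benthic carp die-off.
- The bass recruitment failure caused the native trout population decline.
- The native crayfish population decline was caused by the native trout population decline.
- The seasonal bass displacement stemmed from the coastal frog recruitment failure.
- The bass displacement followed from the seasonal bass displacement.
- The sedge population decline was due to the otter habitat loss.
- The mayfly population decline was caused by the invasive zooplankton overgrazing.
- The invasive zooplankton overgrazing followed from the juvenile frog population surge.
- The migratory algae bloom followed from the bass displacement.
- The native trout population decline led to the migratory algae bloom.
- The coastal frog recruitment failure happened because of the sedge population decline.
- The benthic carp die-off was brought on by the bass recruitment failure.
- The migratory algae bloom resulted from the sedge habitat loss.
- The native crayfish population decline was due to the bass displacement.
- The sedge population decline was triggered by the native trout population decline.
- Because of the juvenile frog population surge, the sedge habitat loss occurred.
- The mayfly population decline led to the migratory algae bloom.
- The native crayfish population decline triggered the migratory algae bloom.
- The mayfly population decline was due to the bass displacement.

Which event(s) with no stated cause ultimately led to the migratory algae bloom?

Tracing upstream from the migratory algae bloom: the migratory algae bloom ← the native trout population decline ← the bass recruitment failure.
A separate upstream branch: the migratory algae bloom ← the bass displacement ← the seasonal bass displacement ← the coastal frog recruitment failure ← the sedge population decline ← the otter habitat loss.
A separate upstream branch: the migratory algae bloom ← the sedge habitat loss ← the juvenile frog population surge.
Each of those chain origins has no stated cause.

the bass recruitment failure, the juvenile frog population surge, the otter habitat loss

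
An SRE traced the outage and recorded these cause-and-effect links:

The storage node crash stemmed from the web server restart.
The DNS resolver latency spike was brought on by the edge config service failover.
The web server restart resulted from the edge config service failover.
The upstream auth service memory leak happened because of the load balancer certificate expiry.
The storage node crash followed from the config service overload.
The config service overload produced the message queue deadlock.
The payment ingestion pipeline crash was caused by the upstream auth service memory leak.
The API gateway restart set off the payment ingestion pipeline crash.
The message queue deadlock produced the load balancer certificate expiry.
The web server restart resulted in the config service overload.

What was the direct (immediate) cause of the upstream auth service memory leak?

Upstream contributors include the edge config service failover, the web server restart, the config service overload, the message queue deadlock, but only the load balancer certificate expiry feeds directly into the upstream auth service memory leak.

the load balancer certificate expiry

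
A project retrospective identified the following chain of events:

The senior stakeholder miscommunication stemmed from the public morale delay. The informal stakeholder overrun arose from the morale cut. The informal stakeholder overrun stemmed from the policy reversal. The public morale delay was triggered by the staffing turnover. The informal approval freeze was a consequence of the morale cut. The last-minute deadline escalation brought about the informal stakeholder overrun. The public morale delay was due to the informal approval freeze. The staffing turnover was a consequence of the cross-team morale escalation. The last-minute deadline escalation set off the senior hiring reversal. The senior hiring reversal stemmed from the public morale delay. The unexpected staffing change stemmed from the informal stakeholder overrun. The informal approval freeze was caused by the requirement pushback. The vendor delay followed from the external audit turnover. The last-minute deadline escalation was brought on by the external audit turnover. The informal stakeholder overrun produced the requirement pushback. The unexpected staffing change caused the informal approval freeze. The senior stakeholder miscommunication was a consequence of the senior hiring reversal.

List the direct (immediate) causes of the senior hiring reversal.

Upstream contributors include the external audit turnover, the cross-team morale escalation, the policy reversal, the staffing turnover, the morale cut, the informal stakeholder overrun, the unexpected staffing change, the requirement pushback, the informal approval freeze, but only the last-minute deadline escalation, the public morale delay feed directly into the senior hiring reversal.

the last-minute deadline escalation, the public morale delay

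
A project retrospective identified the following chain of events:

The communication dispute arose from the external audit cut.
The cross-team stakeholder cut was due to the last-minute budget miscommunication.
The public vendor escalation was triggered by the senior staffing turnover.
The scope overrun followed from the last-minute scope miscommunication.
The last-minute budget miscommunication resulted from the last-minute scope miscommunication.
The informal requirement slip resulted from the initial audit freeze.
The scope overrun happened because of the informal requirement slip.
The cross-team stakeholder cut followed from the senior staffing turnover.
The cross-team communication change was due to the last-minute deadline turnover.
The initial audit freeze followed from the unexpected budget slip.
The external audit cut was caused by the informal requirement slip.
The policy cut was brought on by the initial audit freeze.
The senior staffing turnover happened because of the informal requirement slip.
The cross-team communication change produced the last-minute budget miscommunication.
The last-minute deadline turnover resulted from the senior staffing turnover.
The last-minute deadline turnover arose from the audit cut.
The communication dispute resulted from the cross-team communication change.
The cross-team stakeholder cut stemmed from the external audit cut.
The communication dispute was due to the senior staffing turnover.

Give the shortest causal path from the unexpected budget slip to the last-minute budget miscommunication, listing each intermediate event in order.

the unexpected budget slip → the initial audit freeze → the informal requirement slip → the senior staffing turnover → the last-minute deadline turnover → the cross-team communication change → the last-minute budget miscommunication

the unexpected budget slip → the initial audit freeze
the initial audit freeze → the informal requirement slip
the informal requirement slip → the senior staffing turnover
the senior staffing turnover → the last-minute deadline turnover
the last-minute deadline turnover → the cross-team communication change
the cross-team communication change → the last-minute budget miscommunication
Length: 6 steps.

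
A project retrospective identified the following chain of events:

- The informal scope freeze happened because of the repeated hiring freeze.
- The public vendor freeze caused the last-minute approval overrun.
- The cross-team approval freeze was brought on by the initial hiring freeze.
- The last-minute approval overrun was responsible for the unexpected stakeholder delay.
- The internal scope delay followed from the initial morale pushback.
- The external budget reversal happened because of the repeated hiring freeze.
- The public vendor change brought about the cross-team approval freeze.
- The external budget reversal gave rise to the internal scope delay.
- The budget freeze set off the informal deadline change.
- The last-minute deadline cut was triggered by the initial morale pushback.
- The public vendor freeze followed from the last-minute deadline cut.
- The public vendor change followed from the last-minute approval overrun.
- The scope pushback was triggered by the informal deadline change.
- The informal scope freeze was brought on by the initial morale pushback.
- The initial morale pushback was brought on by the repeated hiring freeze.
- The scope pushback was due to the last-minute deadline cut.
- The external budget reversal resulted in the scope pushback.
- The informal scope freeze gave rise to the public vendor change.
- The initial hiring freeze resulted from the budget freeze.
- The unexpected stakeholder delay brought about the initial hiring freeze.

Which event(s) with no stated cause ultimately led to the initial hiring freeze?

Tracing upstream from the initial hiring freeze: the initial hiring freeze ← the unexpected stakeholder delay ← the last-minute approval overrun ← the public vendor freeze ← the last-minute deadline cut ← the initial morale pushback ← the repeated hiring freeze.
A separate upstream branch: the initial hiring freeze ← the budget freeze.
Each of those chain origins has no stated cause.

the budget freeze, the repeated hiring freeze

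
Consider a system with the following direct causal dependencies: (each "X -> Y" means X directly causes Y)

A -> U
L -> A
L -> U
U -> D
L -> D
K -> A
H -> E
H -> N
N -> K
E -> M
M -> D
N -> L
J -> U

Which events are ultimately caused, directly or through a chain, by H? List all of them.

A, D, E, K, L, M, N, U

Direct effects: N, E.
2 steps out: M, L, K.
3 steps out: A, U, D.
Not reachable from it: J.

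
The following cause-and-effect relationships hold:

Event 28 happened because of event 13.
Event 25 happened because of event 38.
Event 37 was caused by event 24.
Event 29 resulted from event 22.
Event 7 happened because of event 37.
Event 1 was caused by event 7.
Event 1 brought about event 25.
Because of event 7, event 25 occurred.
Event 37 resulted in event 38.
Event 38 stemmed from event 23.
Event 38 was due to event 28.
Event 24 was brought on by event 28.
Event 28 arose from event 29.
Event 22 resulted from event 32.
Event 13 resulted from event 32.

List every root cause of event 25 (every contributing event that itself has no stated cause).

event 23, event 32

Tracing upstream from event 25: event 25 ← event 38 ← event 28 ← event 13 ← event 32.
A separate upstream branch: event 25 ← event 38 ← event 23.
Each of those chain origins has no stated cause.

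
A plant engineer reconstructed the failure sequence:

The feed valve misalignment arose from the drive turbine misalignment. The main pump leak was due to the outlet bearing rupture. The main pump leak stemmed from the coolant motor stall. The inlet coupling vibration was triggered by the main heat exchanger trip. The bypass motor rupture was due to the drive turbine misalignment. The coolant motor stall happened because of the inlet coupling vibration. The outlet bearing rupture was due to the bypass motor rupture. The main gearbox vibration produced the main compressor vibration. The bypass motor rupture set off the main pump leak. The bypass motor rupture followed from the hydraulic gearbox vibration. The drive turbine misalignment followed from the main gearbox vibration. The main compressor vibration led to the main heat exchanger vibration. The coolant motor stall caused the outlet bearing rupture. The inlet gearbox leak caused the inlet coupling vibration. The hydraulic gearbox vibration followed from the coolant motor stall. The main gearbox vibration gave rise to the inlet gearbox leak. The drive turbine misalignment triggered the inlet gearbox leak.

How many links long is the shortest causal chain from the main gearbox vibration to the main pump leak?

3

Shortest chain: the main gearbox vibration → the drive turbine misalignment → the bypass motor rupture → the main pump leak.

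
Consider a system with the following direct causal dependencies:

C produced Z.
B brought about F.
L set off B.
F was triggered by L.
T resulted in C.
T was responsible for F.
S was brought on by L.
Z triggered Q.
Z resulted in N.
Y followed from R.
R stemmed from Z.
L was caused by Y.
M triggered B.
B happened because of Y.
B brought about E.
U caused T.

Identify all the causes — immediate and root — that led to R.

C, T, U, Z

Immediate cause of R: Z.
Further upstream: U, T, C.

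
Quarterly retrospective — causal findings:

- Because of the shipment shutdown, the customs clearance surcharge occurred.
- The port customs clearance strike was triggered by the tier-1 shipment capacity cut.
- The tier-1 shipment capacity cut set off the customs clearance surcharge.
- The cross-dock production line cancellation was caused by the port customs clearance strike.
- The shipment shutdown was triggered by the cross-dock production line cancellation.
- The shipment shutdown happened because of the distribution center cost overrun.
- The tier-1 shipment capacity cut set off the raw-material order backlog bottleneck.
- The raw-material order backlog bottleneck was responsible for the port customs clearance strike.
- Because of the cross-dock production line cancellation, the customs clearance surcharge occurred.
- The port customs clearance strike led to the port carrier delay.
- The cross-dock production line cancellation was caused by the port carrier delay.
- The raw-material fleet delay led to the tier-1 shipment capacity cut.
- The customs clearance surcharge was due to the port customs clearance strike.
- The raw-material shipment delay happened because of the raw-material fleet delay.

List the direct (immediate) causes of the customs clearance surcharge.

the cross-dock production line cancellation, the port customs clearance strike, the shipment shutdown, the tier-1 shipment capacity cut

Upstream contributors include the raw-material fleet delay, the distribution center cost overrun, the raw-material order backlog bottleneck, the port carrier delay, but only the cross-dock production line cancellation, the port customs clearance strike, the shipment shutdown, the tier-1 shipment capacity cut feed directly into the customs clearance surcharge.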